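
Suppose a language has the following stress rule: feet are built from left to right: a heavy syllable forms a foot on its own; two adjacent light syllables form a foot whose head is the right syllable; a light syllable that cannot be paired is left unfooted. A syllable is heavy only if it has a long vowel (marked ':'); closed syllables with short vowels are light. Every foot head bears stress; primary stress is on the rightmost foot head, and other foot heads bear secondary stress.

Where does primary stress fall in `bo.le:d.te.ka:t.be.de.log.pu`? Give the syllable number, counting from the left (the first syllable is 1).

8

Weights: 1 bo L, 2 le:d H, 3 te L, 4 ka:t H, 5 be L, 6 de L, 7 log L, 8 pu L.
Parse left to right (heavy = foot alone; LL = one foot; stranded L unfooted): bo (ˈle:d) te (ˈka:t) (be.ˈde) (log.ˈpu).
Foot heads: 2, 4, 6, 8.
Primary stress on the rightmost head = syllable 8.
Primary stress: syllable 8 → bo.le:d.te.ka:t.be.de.log.ˈpu.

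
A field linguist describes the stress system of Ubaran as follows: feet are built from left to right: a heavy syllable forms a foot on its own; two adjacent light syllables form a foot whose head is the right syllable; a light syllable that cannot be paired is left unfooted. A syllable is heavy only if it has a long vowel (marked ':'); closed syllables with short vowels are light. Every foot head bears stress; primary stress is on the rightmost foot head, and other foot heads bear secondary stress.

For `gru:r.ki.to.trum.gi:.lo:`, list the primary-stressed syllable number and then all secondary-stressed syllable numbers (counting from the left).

primary 6, secondary 1, 3, 5

Weights: 1 gru:r H, 2 ki L, 3 to L, 4 trum L, 5 gi: H, 6 lo: H.
Parse left to right (heavy = foot alone; LL = one foot; stranded L unfooted): (ˈgru:r) (ki.ˈto) trum (ˈgi:) (ˈlo:).
Foot heads: 1, 3, 5, 6.
Primary stress on the rightmost head = syllable 6.
Secondary stress on 1, 3, 5: ˌgru:r.ki.ˌto.trum.ˌgi:.ˈlo:.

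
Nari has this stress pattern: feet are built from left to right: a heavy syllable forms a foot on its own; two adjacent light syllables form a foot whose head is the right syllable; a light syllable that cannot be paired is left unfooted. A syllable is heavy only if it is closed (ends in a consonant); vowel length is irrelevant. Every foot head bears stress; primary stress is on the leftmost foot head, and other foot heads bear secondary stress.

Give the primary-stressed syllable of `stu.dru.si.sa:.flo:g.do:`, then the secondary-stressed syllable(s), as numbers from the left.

primary 2, secondary 4, 5

Weights: 1 stu L, 2 dru L, 3 si L, 4 sa: L, 5 flo:g H, 6 do: L.
Parse left to right (heavy = foot alone; LL = one foot; stranded L unfooted): (stu.ˈdru) (si.ˈsa:) (ˈflo:g) do:.
Foot heads: 2, 4, 5.
Primary stress on the leftmost head = syllable 2.
Secondary stress on 4, 5: stu.ˈdru.si.ˌsa:.ˌflo:g.do:.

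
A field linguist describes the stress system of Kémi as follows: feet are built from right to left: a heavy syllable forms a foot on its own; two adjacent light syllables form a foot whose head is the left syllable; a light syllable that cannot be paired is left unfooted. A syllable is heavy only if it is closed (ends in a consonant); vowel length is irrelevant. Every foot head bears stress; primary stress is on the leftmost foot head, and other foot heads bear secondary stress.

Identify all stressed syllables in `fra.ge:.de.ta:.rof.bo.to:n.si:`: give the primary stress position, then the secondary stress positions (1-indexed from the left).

primary 1, secondary 3, 5, 7

Weights: 1 fra L, 2 ge: L, 3 de L, 4 ta: L, 5 rof H, 6 bo L, 7 to:n H, 8 si: L.
Parse right to left (heavy = foot alone; LL = one foot; stranded L unfooted): (ˈfra.ge:) (ˈde.ta:) (ˈrof) bo (ˈto:n) si:.
Foot heads: 1, 3, 5, 7.
Primary stress on the leftmost head = syllable 1.
Secondary stress on 3, 5, 7: ˈfra.ge:.ˌde.ta:.ˌrof.bo.ˌto:n.si:.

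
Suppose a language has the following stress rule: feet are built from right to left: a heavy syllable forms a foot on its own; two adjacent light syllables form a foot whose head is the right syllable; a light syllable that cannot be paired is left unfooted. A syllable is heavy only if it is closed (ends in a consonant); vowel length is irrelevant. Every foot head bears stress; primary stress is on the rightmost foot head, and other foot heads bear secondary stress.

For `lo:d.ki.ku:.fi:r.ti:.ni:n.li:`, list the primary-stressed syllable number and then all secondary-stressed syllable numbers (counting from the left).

primary 6, secondary 1, 3, 4

Weights: 1 lo:d H, 2 ki L, 3 ku: L, 4 fi:r H, 5 ti: L, 6 ni:n H, 7 li: L.
Parse right to left (heavy = foot alone; LL = one foot; stranded L unfooted): (ˈlo:d) (ki.ˈku:) (ˈfi:r) ti: (ˈni:n) li:.
Foot heads: 1, 3, 4, 6.
Primary stress on the rightmost head = syllable 6.
Secondary stress on 1, 3, 4: ˌlo:d.ki.ˌku:.ˌfi:r.ti:.ˈni:n.li:.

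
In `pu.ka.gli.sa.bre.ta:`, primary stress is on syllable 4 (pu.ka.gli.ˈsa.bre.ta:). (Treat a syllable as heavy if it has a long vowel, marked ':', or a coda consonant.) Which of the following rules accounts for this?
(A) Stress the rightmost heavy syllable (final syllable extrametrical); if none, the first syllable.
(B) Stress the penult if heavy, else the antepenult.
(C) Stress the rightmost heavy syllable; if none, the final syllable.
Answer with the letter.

B

Rule A → syllable 1 (observed: 4).
Rule B → syllable 4 ✓.
Rule C → syllable 6 (observed: 4).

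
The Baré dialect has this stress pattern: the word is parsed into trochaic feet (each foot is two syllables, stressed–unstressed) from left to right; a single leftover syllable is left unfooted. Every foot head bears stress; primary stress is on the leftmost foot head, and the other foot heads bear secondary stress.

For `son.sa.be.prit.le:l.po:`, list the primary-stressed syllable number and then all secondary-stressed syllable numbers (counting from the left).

Parse left to right into trochaic (ˈσσ) feet: (ˈson.sa) (ˈbe.prit) (ˈle:l.po:).
Foot heads (stressed positions): 1, 3, 5.
End Rule Leftmost: primary stress on the leftmost head = syllable 1.
Secondary stress on 3, 5: ˈson.sa.ˌbe.prit.ˌle:l.po:.

primary 1, secondary 3, 5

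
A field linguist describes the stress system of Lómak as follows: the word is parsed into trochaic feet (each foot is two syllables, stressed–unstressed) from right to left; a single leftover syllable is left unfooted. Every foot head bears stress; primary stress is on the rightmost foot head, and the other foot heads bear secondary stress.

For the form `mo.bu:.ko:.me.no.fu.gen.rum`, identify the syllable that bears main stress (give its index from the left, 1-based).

7

Parse right to left into trochaic (ˈσσ) feet: (ˈmo.bu:) (ˈko:.me) (ˈno.fu) (ˈgen.rum).
Foot heads (stressed positions): 1, 3, 5, 7.
End Rule Rightmost: primary stress on the rightmost head = syllable 7.
Primary stress: syllable 7 → mo.bu:.ko:.me.no.fu.ˈgen.rum.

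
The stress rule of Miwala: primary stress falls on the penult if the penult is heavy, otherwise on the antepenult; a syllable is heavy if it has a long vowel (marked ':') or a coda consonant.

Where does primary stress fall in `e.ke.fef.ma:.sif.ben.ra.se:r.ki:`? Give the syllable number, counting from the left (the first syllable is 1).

8

Weights: 7 ra L, 8 se:r H, 9 ki: H.
The penult (syllable 8, se:r) is heavy, so it takes stress.
Primary stress: syllable 8 → e.ke.fef.ma:.sif.ben.ra.ˈse:r.ki:.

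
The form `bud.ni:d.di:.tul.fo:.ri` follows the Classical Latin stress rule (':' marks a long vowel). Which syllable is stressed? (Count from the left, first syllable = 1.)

5

Classical Latin: stress the penult if heavy (long vowel or closed), else the antepenult.
Weights: 4 tul H, 5 fo: H, 6 ri L.
The penult (syllable 5, fo:) is heavy, so it takes stress.
Stress on syllable 5: bud.ni:d.di:.tul.ˈfo:.ri.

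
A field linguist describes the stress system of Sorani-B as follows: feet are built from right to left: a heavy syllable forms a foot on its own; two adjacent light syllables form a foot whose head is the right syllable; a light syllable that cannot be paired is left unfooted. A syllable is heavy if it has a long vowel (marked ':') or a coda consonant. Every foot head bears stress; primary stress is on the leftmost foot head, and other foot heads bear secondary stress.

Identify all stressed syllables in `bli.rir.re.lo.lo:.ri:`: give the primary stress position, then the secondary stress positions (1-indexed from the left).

primary 2, secondary 4, 5, 6

Weights: 1 bli L, 2 rir H, 3 re L, 4 lo L, 5 lo: H, 6 ri: H.
Parse right to left (heavy = foot alone; LL = one foot; stranded L unfooted): bli (ˈrir) (re.ˈlo) (ˈlo:) (ˈri:).
Foot heads: 2, 4, 5, 6.
Primary stress on the leftmost head = syllable 2.
Secondary stress on 4, 5, 6: bli.ˈrir.re.ˌlo.ˌlo:.ˌri:.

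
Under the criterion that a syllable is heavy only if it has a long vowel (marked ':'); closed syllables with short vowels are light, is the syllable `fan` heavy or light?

light

`fan`: short vowel, closed (coda /n/). Short vowel → light.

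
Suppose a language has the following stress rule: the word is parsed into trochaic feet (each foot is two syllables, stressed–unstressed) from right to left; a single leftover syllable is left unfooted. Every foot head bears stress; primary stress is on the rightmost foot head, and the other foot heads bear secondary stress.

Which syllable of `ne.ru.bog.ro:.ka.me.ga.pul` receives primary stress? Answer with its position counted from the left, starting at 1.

7

Parse right to left into trochaic (ˈσσ) feet: (ˈne.ru) (ˈbog.ro:) (ˈka.me) (ˈga.pul).
Foot heads (stressed positions): 1, 3, 5, 7.
End Rule Rightmost: primary stress on the rightmost head = syllable 7.
Primary stress: syllable 7 → ne.ru.bog.ro:.ka.me.ˈga.pul.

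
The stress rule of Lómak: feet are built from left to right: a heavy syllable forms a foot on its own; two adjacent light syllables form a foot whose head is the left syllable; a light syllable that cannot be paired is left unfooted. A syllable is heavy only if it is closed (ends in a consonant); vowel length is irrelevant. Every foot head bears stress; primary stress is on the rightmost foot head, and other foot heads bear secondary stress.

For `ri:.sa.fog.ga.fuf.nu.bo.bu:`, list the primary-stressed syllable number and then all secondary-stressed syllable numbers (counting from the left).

primary 6, secondary 1, 3, 5

Weights: 1 ri: L, 2 sa L, 3 fog H, 4 ga L, 5 fuf H, 6 nu L, 7 bo L, 8 bu: L.
Parse left to right (heavy = foot alone; LL = one foot; stranded L unfooted): (ˈri:.sa) (ˈfog) ga (ˈfuf) (ˈnu.bo) bu:.
Foot heads: 1, 3, 5, 6.
Primary stress on the rightmost head = syllable 6.
Secondary stress on 1, 3, 5: ˌri:.sa.ˌfog.ga.ˌfuf.ˈnu.bo.bu:.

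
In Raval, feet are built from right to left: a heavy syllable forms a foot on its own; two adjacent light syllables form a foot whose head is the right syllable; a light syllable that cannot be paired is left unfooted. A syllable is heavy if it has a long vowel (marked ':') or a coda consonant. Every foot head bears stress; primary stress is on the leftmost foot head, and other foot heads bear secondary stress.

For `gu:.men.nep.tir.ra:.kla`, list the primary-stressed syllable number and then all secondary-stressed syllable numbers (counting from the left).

primary 1, secondary 2, 3, 4, 5

Weights: 1 gu: H, 2 men H, 3 nep H, 4 tir H, 5 ra: H, 6 kla L.
Parse right to left (heavy = foot alone; LL = one foot; stranded L unfooted): (ˈgu:) (ˈmen) (ˈnep) (ˈtir) (ˈra:) kla.
Foot heads: 1, 2, 3, 4, 5.
Primary stress on the leftmost head = syllable 1.
Secondary stress on 2, 3, 4, 5: ˈgu:.ˌmen.ˌnep.ˌtir.ˌra:.kla.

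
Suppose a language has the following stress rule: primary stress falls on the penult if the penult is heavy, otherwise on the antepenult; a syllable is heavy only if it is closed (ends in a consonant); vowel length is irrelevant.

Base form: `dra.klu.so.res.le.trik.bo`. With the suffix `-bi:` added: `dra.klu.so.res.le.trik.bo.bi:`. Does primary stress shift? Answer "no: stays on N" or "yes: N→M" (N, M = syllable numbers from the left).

Base `dra.klu.so.res.le.trik.bo` (7 syllables):
  Weights: 5 le L, 6 trik H, 7 bo L.
  The penult (syllable 6, trik) is heavy, so it takes stress.
  → primary stress on syllable 6.
Suffixed `dra.klu.so.res.le.trik.bo.bi:` (8 syllables):
  Weights: 6 trik H, 7 bo L, 8 bi: L.
  The penult (syllable 7, bo) is light, so stress falls on the antepenult (syllable 6, trik).
  → primary stress on syllable 6.

no: stays on 6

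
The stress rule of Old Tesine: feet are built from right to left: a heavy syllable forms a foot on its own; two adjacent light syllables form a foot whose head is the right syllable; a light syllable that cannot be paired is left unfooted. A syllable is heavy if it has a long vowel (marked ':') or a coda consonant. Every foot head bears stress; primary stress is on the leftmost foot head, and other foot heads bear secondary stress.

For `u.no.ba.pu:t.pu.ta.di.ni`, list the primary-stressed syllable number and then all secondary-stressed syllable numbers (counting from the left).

Weights: 1 u L, 2 no L, 3 ba L, 4 pu:t H, 5 pu L, 6 ta L, 7 di L, 8 ni L.
Parse right to left (heavy = foot alone; LL = one foot; stranded L unfooted): u (no.ˈba) (ˈpu:t) (pu.ˈta) (di.ˈni).
Foot heads: 3, 4, 6, 8.
Primary stress on the leftmost head = syllable 3.
Secondary stress on 4, 6, 8: u.no.ˈba.ˌpu:t.pu.ˌta.di.ˌni.

primary 3, secondary 4, 6, 8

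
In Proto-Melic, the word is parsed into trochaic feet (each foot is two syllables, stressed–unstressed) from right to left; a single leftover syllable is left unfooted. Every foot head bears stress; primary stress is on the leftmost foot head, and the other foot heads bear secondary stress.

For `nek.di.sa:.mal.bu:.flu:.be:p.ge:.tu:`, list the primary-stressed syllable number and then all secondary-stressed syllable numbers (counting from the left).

Parse right to left into trochaic (ˈσσ) feet: nek (ˈdi.sa:) (ˈmal.bu:) (ˈflu:.be:p) (ˈge:.tu:). Syllable 1 is left unfooted.
Foot heads (stressed positions): 2, 4, 6, 8.
End Rule Leftmost: primary stress on the leftmost head = syllable 2.
Secondary stress on 4, 6, 8: nek.ˈdi.sa:.ˌmal.bu:.ˌflu:.be:p.ˌge:.tu:.

primary 2, secondary 4, 6, 8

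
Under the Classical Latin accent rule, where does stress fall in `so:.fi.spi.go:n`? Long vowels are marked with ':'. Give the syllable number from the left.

Classical Latin: stress the penult if heavy (long vowel or closed), else the antepenult.
Weights: 2 fi L, 3 spi L, 4 go:n H.
The penult (syllable 3, spi) is light, so stress falls on the antepenult (syllable 2, fi).
Stress on syllable 2: so:.ˈfi.spi.go:n.

2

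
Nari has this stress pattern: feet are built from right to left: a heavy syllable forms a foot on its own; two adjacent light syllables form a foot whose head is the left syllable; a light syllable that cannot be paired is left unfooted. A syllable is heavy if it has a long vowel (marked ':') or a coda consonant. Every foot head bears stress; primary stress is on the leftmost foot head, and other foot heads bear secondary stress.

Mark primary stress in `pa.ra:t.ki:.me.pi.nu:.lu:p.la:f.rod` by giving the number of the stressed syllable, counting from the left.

Weights: 1 pa L, 2 ra:t H, 3 ki: H, 4 me L, 5 pi L, 6 nu: H, 7 lu:p H, 8 la:f H, 9 rod H.
Parse right to left (heavy = foot alone; LL = one foot; stranded L unfooted): pa (ˈra:t) (ˈki:) (ˈme.pi) (ˈnu:) (ˈlu:p) (ˈla:f) (ˈrod).
Foot heads: 2, 3, 4, 6, 7, 8, 9.
Primary stress on the leftmost head = syllable 2.
Primary stress: syllable 2 → pa.ˈra:t.ki:.me.pi.nu:.lu:p.la:f.rod.

2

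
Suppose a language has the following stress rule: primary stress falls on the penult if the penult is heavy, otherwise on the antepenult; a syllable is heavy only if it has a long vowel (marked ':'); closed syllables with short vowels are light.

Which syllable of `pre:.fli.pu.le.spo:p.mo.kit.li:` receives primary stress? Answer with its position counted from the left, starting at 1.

6

Weights: 6 mo L, 7 kit L, 8 li: H.
The penult (syllable 7, kit) is light, so stress falls on the antepenult (syllable 6, mo).
Primary stress: syllable 6 → pre:.fli.pu.le.spo:p.ˈmo.kit.li:.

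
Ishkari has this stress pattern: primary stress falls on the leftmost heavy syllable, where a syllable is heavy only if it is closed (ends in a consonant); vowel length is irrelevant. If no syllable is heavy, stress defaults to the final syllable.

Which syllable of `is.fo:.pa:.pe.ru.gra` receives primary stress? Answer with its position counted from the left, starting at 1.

Weights: 1 is H, 2 fo: L, 3 pa: L, 4 pe L, 5 ru L, 6 gra L.
Heavy syllables in the domain: 1. The leftmost is syllable 1 (is).
Primary stress: syllable 1 → ˈis.fo:.pa:.pe.ru.gra.

1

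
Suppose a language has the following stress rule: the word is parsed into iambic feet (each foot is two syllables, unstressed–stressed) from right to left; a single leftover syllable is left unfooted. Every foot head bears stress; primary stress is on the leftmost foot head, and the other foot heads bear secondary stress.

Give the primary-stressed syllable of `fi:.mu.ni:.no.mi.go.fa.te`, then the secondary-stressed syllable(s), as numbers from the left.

primary 2, secondary 4, 6, 8

Parse right to left into iambic (σˈσ) feet: (fi:.ˈmu) (ni:.ˈno) (mi.ˈgo) (fa.ˈte).
Foot heads (stressed positions): 2, 4, 6, 8.
End Rule Leftmost: primary stress on the leftmost head = syllable 2.
Secondary stress on 4, 6, 8: fi:.ˈmu.ni:.ˌno.mi.ˌgo.fa.ˌte.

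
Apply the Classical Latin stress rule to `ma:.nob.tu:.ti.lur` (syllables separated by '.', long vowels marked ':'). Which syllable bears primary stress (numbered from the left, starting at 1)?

Classical Latin: stress the penult if heavy (long vowel or closed), else the antepenult.
Weights: 3 tu: H, 4 ti L, 5 lur H.
The penult (syllable 4, ti) is light, so stress falls on the antepenult (syllable 3, tu:).
Stress on syllable 3: ma:.nob.ˈtu:.ti.lur.

3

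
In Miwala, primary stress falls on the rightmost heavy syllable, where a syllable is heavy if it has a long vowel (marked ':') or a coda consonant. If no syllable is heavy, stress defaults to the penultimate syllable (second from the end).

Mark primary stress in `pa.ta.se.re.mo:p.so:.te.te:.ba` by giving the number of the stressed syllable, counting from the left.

8

Weights: 1 pa L, 2 ta L, 3 se L, 4 re L, 5 mo:p H, 6 so: H, 7 te L, 8 te: H, 9 ba L.
Heavy syllables in the domain: 5, 6, 8. The rightmost is syllable 8 (te:).
Primary stress: syllable 8 → pa.ta.se.re.mo:p.so:.te.ˈte:.ba.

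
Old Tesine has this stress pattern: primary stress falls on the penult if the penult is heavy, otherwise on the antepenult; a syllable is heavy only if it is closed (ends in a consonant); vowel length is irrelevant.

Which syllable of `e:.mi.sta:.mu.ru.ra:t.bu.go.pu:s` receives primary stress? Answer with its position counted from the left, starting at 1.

Weights: 7 bu L, 8 go L, 9 pu:s H.
The penult (syllable 8, go) is light, so stress falls on the antepenult (syllable 7, bu).
Primary stress: syllable 7 → e:.mi.sta:.mu.ru.ra:t.ˈbu.go.pu:s.

7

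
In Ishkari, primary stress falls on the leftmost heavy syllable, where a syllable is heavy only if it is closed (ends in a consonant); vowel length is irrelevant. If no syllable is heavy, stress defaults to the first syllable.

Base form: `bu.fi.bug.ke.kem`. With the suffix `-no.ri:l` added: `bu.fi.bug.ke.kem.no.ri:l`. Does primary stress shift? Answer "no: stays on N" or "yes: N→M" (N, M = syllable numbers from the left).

Base `bu.fi.bug.ke.kem` (5 syllables):
  Weights: 1 bu L, 2 fi L, 3 bug H, 4 ke L, 5 kem H.
  Heavy syllables in the domain: 3, 5. The leftmost is syllable 3 (bug).
  → primary stress on syllable 3.
Suffixed `bu.fi.bug.ke.kem.no.ri:l` (7 syllables):
  Weights: 1 bu L, 2 fi L, 3 bug H, 4 ke L, 5 kem H, 6 no L, 7 ri:l H.
  Heavy syllables in the domain: 3, 5, 7. The leftmost is syllable 3 (bug).
  → primary stress on syllable 3.

no: stays on 3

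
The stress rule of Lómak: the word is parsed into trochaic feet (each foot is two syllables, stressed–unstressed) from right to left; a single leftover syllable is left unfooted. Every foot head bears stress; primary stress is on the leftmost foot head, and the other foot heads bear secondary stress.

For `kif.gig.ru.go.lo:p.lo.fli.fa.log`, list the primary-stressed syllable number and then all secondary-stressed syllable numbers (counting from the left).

Parse right to left into trochaic (ˈσσ) feet: kif (ˈgig.ru) (ˈgo.lo:p) (ˈlo.fli) (ˈfa.log). Syllable 1 is left unfooted.
Foot heads (stressed positions): 2, 4, 6, 8.
End Rule Leftmost: primary stress on the leftmost head = syllable 2.
Secondary stress on 4, 6, 8: kif.ˈgig.ru.ˌgo.lo:p.ˌlo.fli.ˌfa.log.

primary 2, secondary 4, 6, 8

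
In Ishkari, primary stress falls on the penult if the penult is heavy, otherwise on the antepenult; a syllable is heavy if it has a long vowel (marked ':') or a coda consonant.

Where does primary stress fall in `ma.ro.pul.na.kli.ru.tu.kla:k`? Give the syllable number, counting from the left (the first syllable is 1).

6

Weights: 6 ru L, 7 tu L, 8 kla:k H.
The penult (syllable 7, tu) is light, so stress falls on the antepenult (syllable 6, ru).
Primary stress: syllable 6 → ma.ro.pul.na.kli.ˈru.tu.kla:k.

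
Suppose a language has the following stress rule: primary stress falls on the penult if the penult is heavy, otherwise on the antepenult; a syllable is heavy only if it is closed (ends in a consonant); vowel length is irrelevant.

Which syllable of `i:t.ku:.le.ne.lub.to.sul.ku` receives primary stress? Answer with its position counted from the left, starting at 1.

7

Weights: 6 to L, 7 sul H, 8 ku L.
The penult (syllable 7, sul) is heavy, so it takes stress.
Primary stress: syllable 7 → i:t.ku:.le.ne.lub.to.ˈsul.ku.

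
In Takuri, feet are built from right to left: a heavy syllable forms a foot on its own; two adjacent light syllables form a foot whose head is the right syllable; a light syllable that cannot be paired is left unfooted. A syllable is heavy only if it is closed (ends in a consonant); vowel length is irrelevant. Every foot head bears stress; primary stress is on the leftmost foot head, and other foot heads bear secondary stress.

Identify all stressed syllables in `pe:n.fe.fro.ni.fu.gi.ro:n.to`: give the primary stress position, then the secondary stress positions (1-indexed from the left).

primary 1, secondary 4, 6, 7

Weights: 1 pe:n H, 2 fe L, 3 fro L, 4 ni L, 5 fu L, 6 gi L, 7 ro:n H, 8 to L.
Parse right to left (heavy = foot alone; LL = one foot; stranded L unfooted): (ˈpe:n) fe (fro.ˈni) (fu.ˈgi) (ˈro:n) to.
Foot heads: 1, 4, 6, 7.
Primary stress on the leftmost head = syllable 1.
Secondary stress on 4, 6, 7: ˈpe:n.fe.fro.ˌni.fu.ˌgi.ˌro:n.to.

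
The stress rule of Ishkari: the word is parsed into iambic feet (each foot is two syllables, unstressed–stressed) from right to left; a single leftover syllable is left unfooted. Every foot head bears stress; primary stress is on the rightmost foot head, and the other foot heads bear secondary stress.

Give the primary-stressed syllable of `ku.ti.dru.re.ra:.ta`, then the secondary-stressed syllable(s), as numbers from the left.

Parse right to left into iambic (σˈσ) feet: (ku.ˈti) (dru.ˈre) (ra:.ˈta).
Foot heads (stressed positions): 2, 4, 6.
End Rule Rightmost: primary stress on the rightmost head = syllable 6.
Secondary stress on 2, 4: ku.ˌti.dru.ˌre.ra:.ˈta.

primary 6, secondary 2, 4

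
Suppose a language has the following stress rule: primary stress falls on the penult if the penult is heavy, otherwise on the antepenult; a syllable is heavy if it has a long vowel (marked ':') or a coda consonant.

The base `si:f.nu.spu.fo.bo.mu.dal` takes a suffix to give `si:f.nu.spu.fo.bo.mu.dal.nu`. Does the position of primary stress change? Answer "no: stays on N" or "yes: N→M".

yes: 5→7

Base `si:f.nu.spu.fo.bo.mu.dal` (7 syllables):
  Weights: 5 bo L, 6 mu L, 7 dal H.
  The penult (syllable 6, mu) is light, so stress falls on the antepenult (syllable 5, bo).
  → primary stress on syllable 5.
Suffixed `si:f.nu.spu.fo.bo.mu.dal.nu` (8 syllables):
  Weights: 6 mu L, 7 dal H, 8 nu L.
  The penult (syllable 7, dal) is heavy, so it takes stress.
  → primary stress on syllable 7.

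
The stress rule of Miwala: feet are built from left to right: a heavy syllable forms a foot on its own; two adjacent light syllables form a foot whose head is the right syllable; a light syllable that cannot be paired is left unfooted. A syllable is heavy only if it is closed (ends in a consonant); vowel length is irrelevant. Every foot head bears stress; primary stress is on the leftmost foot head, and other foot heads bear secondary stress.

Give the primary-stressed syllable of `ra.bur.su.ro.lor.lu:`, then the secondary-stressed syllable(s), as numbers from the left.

Weights: 1 ra L, 2 bur H, 3 su L, 4 ro L, 5 lor H, 6 lu: L.
Parse left to right (heavy = foot alone; LL = one foot; stranded L unfooted): ra (ˈbur) (su.ˈro) (ˈlor) lu:.
Foot heads: 2, 4, 5.
Primary stress on the leftmost head = syllable 2.
Secondary stress on 4, 5: ra.ˈbur.su.ˌro.ˌlor.lu:.

primary 2, secondary 4, 5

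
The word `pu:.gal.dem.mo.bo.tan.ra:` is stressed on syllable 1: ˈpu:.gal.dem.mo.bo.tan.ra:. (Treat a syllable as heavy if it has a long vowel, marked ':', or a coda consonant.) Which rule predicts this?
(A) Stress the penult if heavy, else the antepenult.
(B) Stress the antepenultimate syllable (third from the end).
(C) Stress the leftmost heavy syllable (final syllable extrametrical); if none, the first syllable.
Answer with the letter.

Rule A → syllable 6 (observed: 1).
Rule B → syllable 5 (observed: 1).
Rule C → syllable 1 ✓.

C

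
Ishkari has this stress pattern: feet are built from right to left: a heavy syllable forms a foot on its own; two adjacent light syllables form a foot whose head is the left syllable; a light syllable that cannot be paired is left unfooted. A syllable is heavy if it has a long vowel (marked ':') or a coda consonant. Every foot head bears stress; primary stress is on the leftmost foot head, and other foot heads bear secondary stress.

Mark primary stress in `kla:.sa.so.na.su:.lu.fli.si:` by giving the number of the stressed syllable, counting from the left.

Weights: 1 kla: H, 2 sa L, 3 so L, 4 na L, 5 su: H, 6 lu L, 7 fli L, 8 si: H.
Parse right to left (heavy = foot alone; LL = one foot; stranded L unfooted): (ˈkla:) sa (ˈso.na) (ˈsu:) (ˈlu.fli) (ˈsi:).
Foot heads: 1, 3, 5, 6, 8.
Primary stress on the leftmost head = syllable 1.
Primary stress: syllable 1 → ˈkla:.sa.so.na.su:.lu.fli.si:.

1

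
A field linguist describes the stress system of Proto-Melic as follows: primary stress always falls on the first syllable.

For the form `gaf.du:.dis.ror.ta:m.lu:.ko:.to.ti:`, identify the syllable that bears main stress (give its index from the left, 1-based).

1

The word has 9 syllables; the first syllable is syllable 1 (gaf).
Primary stress: syllable 1 → ˈgaf.du:.dis.ror.ta:m.lu:.ko:.to.ti:.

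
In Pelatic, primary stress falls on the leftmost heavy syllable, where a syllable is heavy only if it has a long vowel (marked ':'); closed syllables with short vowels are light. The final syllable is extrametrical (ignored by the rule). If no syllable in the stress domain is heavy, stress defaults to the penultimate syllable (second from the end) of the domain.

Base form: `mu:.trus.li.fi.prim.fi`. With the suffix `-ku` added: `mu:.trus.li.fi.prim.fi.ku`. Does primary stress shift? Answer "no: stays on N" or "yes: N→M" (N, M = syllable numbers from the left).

no: stays on 1

Base `mu:.trus.li.fi.prim.fi` (6 syllables):
  The final syllable (6, fi) is extrametrical; the stress domain is syllables 1–5.
  Weights: 1 mu: H, 2 trus L, 3 li L, 4 fi L, 5 prim L.
  Heavy syllables in the domain: 1. The leftmost is syllable 1 (mu:).
  → primary stress on syllable 1.
Suffixed `mu:.trus.li.fi.prim.fi.ku` (7 syllables):
  The final syllable (7, ku) is extrametrical; the stress domain is syllables 1–6.
  Weights: 1 mu: H, 2 trus L, 3 li L, 4 fi L, 5 prim L, 6 fi L.
  Heavy syllables in the domain: 1. The leftmost is syllable 1 (mu:).
  → primary stress on syllable 1.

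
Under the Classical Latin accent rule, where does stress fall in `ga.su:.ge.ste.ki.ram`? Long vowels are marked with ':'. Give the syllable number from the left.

4

Classical Latin: stress the penult if heavy (long vowel or closed), else the antepenult.
Weights: 4 ste L, 5 ki L, 6 ram H.
The penult (syllable 5, ki) is light, so stress falls on the antepenult (syllable 4, ste).
Stress on syllable 4: ga.su:.ge.ˈste.ki.ram.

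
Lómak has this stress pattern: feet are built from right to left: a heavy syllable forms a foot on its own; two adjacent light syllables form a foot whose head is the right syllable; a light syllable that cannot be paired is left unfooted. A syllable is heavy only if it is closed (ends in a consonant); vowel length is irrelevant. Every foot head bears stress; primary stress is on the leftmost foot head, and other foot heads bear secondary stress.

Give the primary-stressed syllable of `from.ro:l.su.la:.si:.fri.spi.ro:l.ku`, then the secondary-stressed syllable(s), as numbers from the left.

Weights: 1 from H, 2 ro:l H, 3 su L, 4 la: L, 5 si: L, 6 fri L, 7 spi L, 8 ro:l H, 9 ku L.
Parse right to left (heavy = foot alone; LL = one foot; stranded L unfooted): (ˈfrom) (ˈro:l) su (la:.ˈsi:) (fri.ˈspi) (ˈro:l) ku.
Foot heads: 1, 2, 5, 7, 8.
Primary stress on the leftmost head = syllable 1.
Secondary stress on 2, 5, 7, 8: ˈfrom.ˌro:l.su.la:.ˌsi:.fri.ˌspi.ˌro:l.ku.

primary 1, secondary 2, 5, 7, 8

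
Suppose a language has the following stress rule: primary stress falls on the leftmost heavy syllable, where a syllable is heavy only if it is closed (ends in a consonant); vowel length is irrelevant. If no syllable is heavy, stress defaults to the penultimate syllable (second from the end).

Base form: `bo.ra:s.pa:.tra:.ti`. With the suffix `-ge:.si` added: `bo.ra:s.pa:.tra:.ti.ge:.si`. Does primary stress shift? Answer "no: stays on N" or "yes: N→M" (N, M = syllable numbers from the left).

no: stays on 2

Base `bo.ra:s.pa:.tra:.ti` (5 syllables):
  Weights: 1 bo L, 2 ra:s H, 3 pa: L, 4 tra: L, 5 ti L.
  Heavy syllables in the domain: 2. The leftmost is syllable 2 (ra:s).
  → primary stress on syllable 2.
Suffixed `bo.ra:s.pa:.tra:.ti.ge:.si` (7 syllables):
  Weights: 1 bo L, 2 ra:s H, 3 pa: L, 4 tra: L, 5 ti L, 6 ge: L, 7 si L.
  Heavy syllables in the domain: 2. The leftmost is syllable 2 (ra:s).
  → primary stress on syllable 2.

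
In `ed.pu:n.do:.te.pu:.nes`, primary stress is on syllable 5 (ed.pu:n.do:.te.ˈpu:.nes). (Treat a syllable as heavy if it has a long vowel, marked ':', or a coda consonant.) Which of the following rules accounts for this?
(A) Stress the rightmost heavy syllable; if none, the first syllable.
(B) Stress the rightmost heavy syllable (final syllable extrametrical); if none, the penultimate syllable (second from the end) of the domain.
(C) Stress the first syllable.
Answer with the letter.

B

Rule A → syllable 6 (observed: 5).
Rule B → syllable 5 ✓.
Rule C → syllable 1 (observed: 5).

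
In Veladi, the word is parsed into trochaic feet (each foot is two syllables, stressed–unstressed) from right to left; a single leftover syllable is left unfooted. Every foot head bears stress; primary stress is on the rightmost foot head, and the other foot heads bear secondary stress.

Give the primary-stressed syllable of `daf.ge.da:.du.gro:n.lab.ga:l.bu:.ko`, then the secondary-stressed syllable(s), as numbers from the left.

primary 8, secondary 2, 4, 6

Parse right to left into trochaic (ˈσσ) feet: daf (ˈge.da:) (ˈdu.gro:n) (ˈlab.ga:l) (ˈbu:.ko). Syllable 1 is left unfooted.
Foot heads (stressed positions): 2, 4, 6, 8.
End Rule Rightmost: primary stress on the rightmost head = syllable 8.
Secondary stress on 2, 4, 6: daf.ˌge.da:.ˌdu.gro:n.ˌlab.ga:l.ˈbu:.ko.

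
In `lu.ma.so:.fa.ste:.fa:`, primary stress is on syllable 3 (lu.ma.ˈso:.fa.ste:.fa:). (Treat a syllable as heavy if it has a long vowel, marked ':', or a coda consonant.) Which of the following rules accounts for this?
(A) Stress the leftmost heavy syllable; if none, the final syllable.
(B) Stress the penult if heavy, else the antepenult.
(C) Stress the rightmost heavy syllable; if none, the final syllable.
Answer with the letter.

A

Rule A → syllable 3 ✓.
Rule B → syllable 5 (observed: 3).
Rule C → syllable 6 (observed: 3).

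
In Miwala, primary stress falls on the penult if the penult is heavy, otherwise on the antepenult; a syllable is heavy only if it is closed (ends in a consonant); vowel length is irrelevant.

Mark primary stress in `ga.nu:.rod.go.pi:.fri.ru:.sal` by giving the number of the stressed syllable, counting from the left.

6

Weights: 6 fri L, 7 ru: L, 8 sal H.
The penult (syllable 7, ru:) is light, so stress falls on the antepenult (syllable 6, fri).
Primary stress: syllable 6 → ga.nu:.rod.go.pi:.ˈfri.ru:.sal.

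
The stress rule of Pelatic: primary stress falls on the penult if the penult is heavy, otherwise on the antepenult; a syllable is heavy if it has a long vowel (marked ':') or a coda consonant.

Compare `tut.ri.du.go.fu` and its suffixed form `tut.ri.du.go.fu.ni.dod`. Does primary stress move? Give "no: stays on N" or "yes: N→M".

yes: 3→5

Base `tut.ri.du.go.fu` (5 syllables):
  Weights: 3 du L, 4 go L, 5 fu L.
  The penult (syllable 4, go) is light, so stress falls on the antepenult (syllable 3, du).
  → primary stress on syllable 3.
Suffixed `tut.ri.du.go.fu.ni.dod` (7 syllables):
  Weights: 5 fu L, 6 ni L, 7 dod H.
  The penult (syllable 6, ni) is light, so stress falls on the antepenult (syllable 5, fu).
  → primary stress on syllable 5.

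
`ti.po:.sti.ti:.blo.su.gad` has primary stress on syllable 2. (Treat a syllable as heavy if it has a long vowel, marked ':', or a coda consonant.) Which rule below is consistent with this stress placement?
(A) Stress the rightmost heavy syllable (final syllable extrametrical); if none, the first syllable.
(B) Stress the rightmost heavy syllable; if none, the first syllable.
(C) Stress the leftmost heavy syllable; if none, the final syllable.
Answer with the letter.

C

Rule A → syllable 4 (observed: 2).
Rule B → syllable 7 (observed: 2).
Rule C → syllable 2 ✓.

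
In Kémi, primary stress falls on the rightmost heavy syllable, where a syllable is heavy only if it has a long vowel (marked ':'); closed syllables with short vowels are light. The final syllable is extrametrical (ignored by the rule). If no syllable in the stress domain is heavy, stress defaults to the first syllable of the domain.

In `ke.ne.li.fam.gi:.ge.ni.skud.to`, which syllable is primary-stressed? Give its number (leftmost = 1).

The final syllable (9, to) is extrametrical; the stress domain is syllables 1–8.
Weights: 1 ke L, 2 ne L, 3 li L, 4 fam L, 5 gi: H, 6 ge L, 7 ni L, 8 skud L.
Heavy syllables in the domain: 5. The rightmost is syllable 5 (gi:).
Primary stress: syllable 5 → ke.ne.li.fam.ˈgi:.ge.ni.skud.to.

5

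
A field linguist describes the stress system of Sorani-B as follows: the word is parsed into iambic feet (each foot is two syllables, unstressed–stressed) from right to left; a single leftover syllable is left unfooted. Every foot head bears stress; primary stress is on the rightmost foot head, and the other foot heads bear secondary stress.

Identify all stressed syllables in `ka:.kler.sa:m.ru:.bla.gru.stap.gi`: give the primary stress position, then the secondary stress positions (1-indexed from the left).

primary 8, secondary 2, 4, 6

Parse right to left into iambic (σˈσ) feet: (ka:.ˈkler) (sa:m.ˈru:) (bla.ˈgru) (stap.ˈgi).
Foot heads (stressed positions): 2, 4, 6, 8.
End Rule Rightmost: primary stress on the rightmost head = syllable 8.
Secondary stress on 2, 4, 6: ka:.ˌkler.sa:m.ˌru:.bla.ˌgru.stap.ˈgi.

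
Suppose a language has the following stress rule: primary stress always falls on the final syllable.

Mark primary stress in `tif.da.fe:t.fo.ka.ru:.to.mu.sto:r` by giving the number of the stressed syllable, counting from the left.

The word has 9 syllables; the final syllable is syllable 9 (sto:r).
Primary stress: syllable 9 → tif.da.fe:t.fo.ka.ru:.to.mu.ˈsto:r.

9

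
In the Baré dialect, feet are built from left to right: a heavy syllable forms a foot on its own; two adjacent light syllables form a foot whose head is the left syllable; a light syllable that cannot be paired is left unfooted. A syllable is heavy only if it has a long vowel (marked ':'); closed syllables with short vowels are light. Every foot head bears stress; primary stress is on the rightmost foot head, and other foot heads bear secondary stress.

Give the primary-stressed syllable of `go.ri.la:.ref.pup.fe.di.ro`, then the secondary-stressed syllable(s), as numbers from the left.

primary 6, secondary 1, 3, 4

Weights: 1 go L, 2 ri L, 3 la: H, 4 ref L, 5 pup L, 6 fe L, 7 di L, 8 ro L.
Parse left to right (heavy = foot alone; LL = one foot; stranded L unfooted): (ˈgo.ri) (ˈla:) (ˈref.pup) (ˈfe.di) ro.
Foot heads: 1, 3, 4, 6.
Primary stress on the rightmost head = syllable 6.
Secondary stress on 1, 3, 4: ˌgo.ri.ˌla:.ˌref.pup.ˈfe.di.ro.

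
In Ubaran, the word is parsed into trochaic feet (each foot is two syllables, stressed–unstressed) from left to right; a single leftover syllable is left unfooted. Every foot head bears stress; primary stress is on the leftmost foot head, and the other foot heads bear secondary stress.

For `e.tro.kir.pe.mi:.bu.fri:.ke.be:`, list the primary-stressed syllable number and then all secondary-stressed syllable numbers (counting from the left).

primary 1, secondary 3, 5, 7

Parse left to right into trochaic (ˈσσ) feet: (ˈe.tro) (ˈkir.pe) (ˈmi:.bu) (ˈfri:.ke) be:. Syllable 9 is left unfooted.
Foot heads (stressed positions): 1, 3, 5, 7.
End Rule Leftmost: primary stress on the leftmost head = syllable 1.
Secondary stress on 3, 5, 7: ˈe.tro.ˌkir.pe.ˌmi:.bu.ˌfri:.ke.be:.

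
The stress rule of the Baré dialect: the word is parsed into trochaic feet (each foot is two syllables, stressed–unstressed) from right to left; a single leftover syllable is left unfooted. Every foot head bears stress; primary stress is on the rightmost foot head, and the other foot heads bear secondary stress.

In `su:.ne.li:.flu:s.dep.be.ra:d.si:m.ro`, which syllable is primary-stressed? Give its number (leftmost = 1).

Parse right to left into trochaic (ˈσσ) feet: su: (ˈne.li:) (ˈflu:s.dep) (ˈbe.ra:d) (ˈsi:m.ro). Syllable 1 is left unfooted.
Foot heads (stressed positions): 2, 4, 6, 8.
End Rule Rightmost: primary stress on the rightmost head = syllable 8.
Primary stress: syllable 8 → su:.ne.li:.flu:s.dep.be.ra:d.ˈsi:m.ro.

8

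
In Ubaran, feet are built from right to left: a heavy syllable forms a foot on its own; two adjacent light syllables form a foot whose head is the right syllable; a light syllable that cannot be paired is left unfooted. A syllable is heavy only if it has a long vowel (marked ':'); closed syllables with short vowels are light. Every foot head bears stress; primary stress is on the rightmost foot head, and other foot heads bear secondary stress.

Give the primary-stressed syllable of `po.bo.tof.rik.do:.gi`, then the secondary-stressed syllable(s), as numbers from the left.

primary 5, secondary 2, 4

Weights: 1 po L, 2 bo L, 3 tof L, 4 rik L, 5 do: H, 6 gi L.
Parse right to left (heavy = foot alone; LL = one foot; stranded L unfooted): (po.ˈbo) (tof.ˈrik) (ˈdo:) gi.
Foot heads: 2, 4, 5.
Primary stress on the rightmost head = syllable 5.
Secondary stress on 2, 4: po.ˌbo.tof.ˌrik.ˈdo:.gi.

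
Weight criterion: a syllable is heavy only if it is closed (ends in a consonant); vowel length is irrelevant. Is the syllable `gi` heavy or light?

`gi`: short vowel, open (no coda). Open (no coda) → light.

light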